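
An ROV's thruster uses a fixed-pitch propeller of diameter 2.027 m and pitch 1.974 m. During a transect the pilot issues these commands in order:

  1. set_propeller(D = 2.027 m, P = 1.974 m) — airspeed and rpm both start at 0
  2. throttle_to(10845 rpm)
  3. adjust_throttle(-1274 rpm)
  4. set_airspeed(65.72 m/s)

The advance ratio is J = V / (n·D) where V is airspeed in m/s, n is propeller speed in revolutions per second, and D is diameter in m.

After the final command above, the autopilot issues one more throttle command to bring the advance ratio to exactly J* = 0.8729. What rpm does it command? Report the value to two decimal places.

rpm = 2228.59

set_propeller: D = 2.027 m, P = 1.974 m (p = P/D = 0.973853); state ← (V=0, rpm=0)
throttle_to(10845): rpm ← 10845
adjust_throttle(-1274): rpm ← 10845 -1274 = 9571
set_airspeed(65.72): V ← 65.72 m/s
final state: V = 65.72 m/s, rpm = 9571 → n = rpm/60 = 159.516667 rev/s
target J* = 0.8729; solve J* = V/(n·D) for n: n = V/(J*·D) = 65.72/(0.8729 × 2.027) = 37.143200 rev/s
rpm = 60·n = 2228.591978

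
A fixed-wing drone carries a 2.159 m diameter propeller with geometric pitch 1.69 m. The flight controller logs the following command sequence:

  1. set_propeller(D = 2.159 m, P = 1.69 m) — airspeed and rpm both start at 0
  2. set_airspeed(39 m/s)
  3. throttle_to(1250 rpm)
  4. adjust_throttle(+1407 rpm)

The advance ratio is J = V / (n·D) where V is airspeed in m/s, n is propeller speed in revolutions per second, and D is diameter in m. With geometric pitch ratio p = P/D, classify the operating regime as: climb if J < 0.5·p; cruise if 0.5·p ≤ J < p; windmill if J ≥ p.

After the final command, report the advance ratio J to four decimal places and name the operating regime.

set_propeller: D = 2.159 m, P = 1.69 m (p = P/D = 0.782770); state ← (V=0, rpm=0)
set_airspeed(39): V ← 39 m/s
throttle_to(1250): rpm ← 1250
adjust_throttle(+1407): rpm ← 1250 +1407 = 2657
final state: V = 39 m/s, rpm = 2657 → n = rpm/60 = 44.283333 rev/s
J = V / (n·D) = 39 / (44.283333 × 2.159) = 0.407917
regime bands: climb J<0.3914 | cruise [0.3914, 0.7828) | windmill J≥0.7828
J = 0.4079 → cruise

J = 0.4079, regime = cruise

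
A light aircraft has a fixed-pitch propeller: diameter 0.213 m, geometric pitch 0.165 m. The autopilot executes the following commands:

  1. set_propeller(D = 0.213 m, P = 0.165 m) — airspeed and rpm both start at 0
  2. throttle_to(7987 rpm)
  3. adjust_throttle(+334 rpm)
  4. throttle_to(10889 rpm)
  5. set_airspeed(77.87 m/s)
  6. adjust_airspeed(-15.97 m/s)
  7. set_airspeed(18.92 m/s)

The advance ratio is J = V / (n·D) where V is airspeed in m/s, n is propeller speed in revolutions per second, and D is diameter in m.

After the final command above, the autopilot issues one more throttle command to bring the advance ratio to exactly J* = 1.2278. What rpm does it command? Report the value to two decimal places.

rpm = 4340.75

set_propeller: D = 0.213 m, P = 0.165 m (p = P/D = 0.774648); state ← (V=0, rpm=0)
throttle_to(7987): rpm ← 7987
adjust_throttle(+334): rpm ← 7987 +334 = 8321
throttle_to(10889): rpm ← 10889
set_airspeed(77.87): V ← 77.87 m/s
adjust_airspeed(-15.97): V ← 77.87 -15.97 = 61.9 m/s
set_airspeed(18.92): V ← 18.92 m/s
final state: V = 18.92 m/s, rpm = 10889 → n = rpm/60 = 181.483333 rev/s
target J* = 1.2278; solve J* = V/(n·D) for n: n = V/(J*·D) = 18.92/(1.2278 × 0.213) = 72.345896 rev/s
rpm = 60·n = 4340.753759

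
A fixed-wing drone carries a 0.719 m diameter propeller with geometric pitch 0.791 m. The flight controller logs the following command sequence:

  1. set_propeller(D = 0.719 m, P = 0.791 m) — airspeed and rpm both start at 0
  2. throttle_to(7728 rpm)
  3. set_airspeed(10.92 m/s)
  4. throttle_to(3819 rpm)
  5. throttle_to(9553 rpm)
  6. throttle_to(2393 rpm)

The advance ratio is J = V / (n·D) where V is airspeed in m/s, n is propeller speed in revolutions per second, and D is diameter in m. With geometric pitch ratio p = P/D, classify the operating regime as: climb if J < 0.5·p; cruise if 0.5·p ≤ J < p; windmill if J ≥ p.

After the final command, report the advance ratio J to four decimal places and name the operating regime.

set_propeller: D = 0.719 m, P = 0.791 m (p = P/D = 1.100139); state ← (V=0, rpm=0)
throttle_to(7728): rpm ← 7728
set_airspeed(10.92): V ← 10.92 m/s
throttle_to(3819): rpm ← 3819
throttle_to(9553): rpm ← 9553
throttle_to(2393): rpm ← 2393
final state: V = 10.92 m/s, rpm = 2393 → n = rpm/60 = 39.883333 rev/s
J = V / (n·D) = 10.92 / (39.883333 × 0.719) = 0.380805
regime bands: climb J<0.5501 | cruise [0.5501, 1.1001) | windmill J≥1.1001
J = 0.3808 → climb

J = 0.3808, regime = climb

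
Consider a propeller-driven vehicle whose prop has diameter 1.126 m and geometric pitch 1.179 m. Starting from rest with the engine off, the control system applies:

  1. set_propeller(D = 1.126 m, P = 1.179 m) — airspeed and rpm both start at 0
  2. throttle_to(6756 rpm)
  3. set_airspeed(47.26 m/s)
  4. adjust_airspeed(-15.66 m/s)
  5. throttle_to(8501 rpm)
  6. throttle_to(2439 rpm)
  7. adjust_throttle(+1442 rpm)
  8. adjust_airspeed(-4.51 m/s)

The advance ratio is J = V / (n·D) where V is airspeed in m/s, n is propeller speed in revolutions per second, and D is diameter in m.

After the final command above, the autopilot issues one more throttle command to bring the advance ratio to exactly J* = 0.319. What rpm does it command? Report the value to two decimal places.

rpm = 4525.13

set_propeller: D = 1.126 m, P = 1.179 m (p = P/D = 1.047069); state ← (V=0, rpm=0)
throttle_to(6756): rpm ← 6756
set_airspeed(47.26): V ← 47.26 m/s
adjust_airspeed(-15.66): V ← 47.26 -15.66 = 31.6 m/s
throttle_to(8501): rpm ← 8501
throttle_to(2439): rpm ← 2439
adjust_throttle(+1442): rpm ← 2439 +1442 = 3881
adjust_airspeed(-4.51): V ← 31.6 -4.51 = 27.09 m/s
final state: V = 27.09 m/s, rpm = 3881 → n = rpm/60 = 64.683333 rev/s
target J* = 0.319; solve J* = V/(n·D) for n: n = V/(J*·D) = 27.09/(0.319 × 1.126) = 75.418854 rev/s
rpm = 60·n = 4525.131266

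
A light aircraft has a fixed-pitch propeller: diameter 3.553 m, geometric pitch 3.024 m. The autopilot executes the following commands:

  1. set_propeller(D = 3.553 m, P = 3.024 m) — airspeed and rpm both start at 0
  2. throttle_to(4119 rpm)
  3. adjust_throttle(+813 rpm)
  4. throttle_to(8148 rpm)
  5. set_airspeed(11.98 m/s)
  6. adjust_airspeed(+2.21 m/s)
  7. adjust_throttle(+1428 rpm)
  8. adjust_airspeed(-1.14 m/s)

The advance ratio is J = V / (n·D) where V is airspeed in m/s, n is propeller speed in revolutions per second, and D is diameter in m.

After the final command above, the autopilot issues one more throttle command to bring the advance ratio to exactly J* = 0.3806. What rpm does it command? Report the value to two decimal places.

set_propeller: D = 3.553 m, P = 3.024 m (p = P/D = 0.851112); state ← (V=0, rpm=0)
throttle_to(4119): rpm ← 4119
adjust_throttle(+813): rpm ← 4119 +813 = 4932
throttle_to(8148): rpm ← 8148
set_airspeed(11.98): V ← 11.98 m/s
adjust_airspeed(+2.21): V ← 11.98 +2.21 = 14.19 m/s
adjust_throttle(+1428): rpm ← 8148 +1428 = 9576
adjust_airspeed(-1.14): V ← 14.19 -1.14 = 13.05 m/s
final state: V = 13.05 m/s, rpm = 9576 → n = rpm/60 = 159.600000 rev/s
target J* = 0.3806; solve J* = V/(n·D) for n: n = V/(J*·D) = 13.05/(0.3806 × 3.553) = 9.650427 rev/s
rpm = 60·n = 579.025607

rpm = 579.03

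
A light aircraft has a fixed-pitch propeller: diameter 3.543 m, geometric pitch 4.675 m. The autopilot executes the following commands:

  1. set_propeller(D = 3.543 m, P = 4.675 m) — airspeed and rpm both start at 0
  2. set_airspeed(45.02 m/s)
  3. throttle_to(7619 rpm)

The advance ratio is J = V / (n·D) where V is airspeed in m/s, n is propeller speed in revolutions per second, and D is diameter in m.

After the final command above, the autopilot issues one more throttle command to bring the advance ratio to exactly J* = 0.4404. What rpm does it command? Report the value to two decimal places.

set_propeller: D = 3.543 m, P = 4.675 m (p = P/D = 1.319503); state ← (V=0, rpm=0)
set_airspeed(45.02): V ← 45.02 m/s
throttle_to(7619): rpm ← 7619
final state: V = 45.02 m/s, rpm = 7619 → n = rpm/60 = 126.983333 rev/s
target J* = 0.4404; solve J* = V/(n·D) for n: n = V/(J*·D) = 45.02/(0.4404 × 3.543) = 28.852738 rev/s
rpm = 60·n = 1731.164264

rpm = 1731.16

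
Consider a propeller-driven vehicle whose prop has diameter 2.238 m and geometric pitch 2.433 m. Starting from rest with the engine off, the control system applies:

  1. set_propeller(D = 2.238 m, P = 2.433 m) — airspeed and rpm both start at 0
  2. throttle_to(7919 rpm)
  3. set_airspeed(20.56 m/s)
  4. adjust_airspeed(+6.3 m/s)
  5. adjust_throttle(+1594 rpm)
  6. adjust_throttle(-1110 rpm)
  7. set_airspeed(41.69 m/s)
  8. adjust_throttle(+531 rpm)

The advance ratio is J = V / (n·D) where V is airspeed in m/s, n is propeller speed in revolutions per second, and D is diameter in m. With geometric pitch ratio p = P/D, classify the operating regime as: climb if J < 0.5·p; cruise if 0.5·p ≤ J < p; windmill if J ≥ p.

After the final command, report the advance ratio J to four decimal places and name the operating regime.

J = 0.1251, regime = climb

set_propeller: D = 2.238 m, P = 2.433 m (p = P/D = 1.087131); state ← (V=0, rpm=0)
throttle_to(7919): rpm ← 7919
set_airspeed(20.56): V ← 20.56 m/s
adjust_airspeed(+6.3): V ← 20.56 +6.3 = 26.86 m/s
adjust_throttle(+1594): rpm ← 7919 +1594 = 9513
adjust_throttle(-1110): rpm ← 9513 -1110 = 8403
set_airspeed(41.69): V ← 41.69 m/s
adjust_throttle(+531): rpm ← 8403 +531 = 8934
final state: V = 41.69 m/s, rpm = 8934 → n = rpm/60 = 148.900000 rev/s
J = V / (n·D) = 41.69 / (148.900000 × 2.238) = 0.125106
regime bands: climb J<0.5436 | cruise [0.5436, 1.0871) | windmill J≥1.0871
J = 0.1251 → climb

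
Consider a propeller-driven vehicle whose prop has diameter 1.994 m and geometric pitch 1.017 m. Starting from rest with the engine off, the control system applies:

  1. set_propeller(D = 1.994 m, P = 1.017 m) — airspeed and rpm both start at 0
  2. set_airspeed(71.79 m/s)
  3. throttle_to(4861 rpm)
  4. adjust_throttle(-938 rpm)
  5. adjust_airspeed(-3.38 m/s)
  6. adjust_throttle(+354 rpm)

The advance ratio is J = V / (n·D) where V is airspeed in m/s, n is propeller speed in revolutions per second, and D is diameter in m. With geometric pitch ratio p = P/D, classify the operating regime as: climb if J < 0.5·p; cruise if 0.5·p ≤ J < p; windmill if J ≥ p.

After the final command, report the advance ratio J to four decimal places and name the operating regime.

set_propeller: D = 1.994 m, P = 1.017 m (p = P/D = 0.510030); state ← (V=0, rpm=0)
set_airspeed(71.79): V ← 71.79 m/s
throttle_to(4861): rpm ← 4861
adjust_throttle(-938): rpm ← 4861 -938 = 3923
adjust_airspeed(-3.38): V ← 71.79 -3.38 = 68.41 m/s
adjust_throttle(+354): rpm ← 3923 +354 = 4277
final state: V = 68.41 m/s, rpm = 4277 → n = rpm/60 = 71.283333 rev/s
J = V / (n·D) = 68.41 / (71.283333 × 1.994) = 0.481290
regime bands: climb J<0.2550 | cruise [0.2550, 0.5100) | windmill J≥0.5100
J = 0.4813 → cruise

J = 0.4813, regime = cruise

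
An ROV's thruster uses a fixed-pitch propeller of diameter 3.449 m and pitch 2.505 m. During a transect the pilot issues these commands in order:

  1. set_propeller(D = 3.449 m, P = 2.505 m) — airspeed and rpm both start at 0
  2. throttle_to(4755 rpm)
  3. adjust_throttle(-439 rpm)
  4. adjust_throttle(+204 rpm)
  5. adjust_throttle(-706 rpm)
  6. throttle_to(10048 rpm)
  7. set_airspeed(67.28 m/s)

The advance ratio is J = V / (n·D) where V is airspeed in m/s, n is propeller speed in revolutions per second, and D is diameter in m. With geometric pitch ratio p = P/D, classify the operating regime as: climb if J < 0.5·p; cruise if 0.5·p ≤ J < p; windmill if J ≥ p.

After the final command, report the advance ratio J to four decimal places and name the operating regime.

J = 0.1165, regime = climb

set_propeller: D = 3.449 m, P = 2.505 m (p = P/D = 0.726297); state ← (V=0, rpm=0)
throttle_to(4755): rpm ← 4755
adjust_throttle(-439): rpm ← 4755 -439 = 4316
adjust_throttle(+204): rpm ← 4316 +204 = 4520
adjust_throttle(-706): rpm ← 4520 -706 = 3814
throttle_to(10048): rpm ← 10048
set_airspeed(67.28): V ← 67.28 m/s
final state: V = 67.28 m/s, rpm = 10048 → n = rpm/60 = 167.466667 rev/s
J = V / (n·D) = 67.28 / (167.466667 × 3.449) = 0.116484
regime bands: climb J<0.3631 | cruise [0.3631, 0.7263) | windmill J≥0.7263
J = 0.1165 → climb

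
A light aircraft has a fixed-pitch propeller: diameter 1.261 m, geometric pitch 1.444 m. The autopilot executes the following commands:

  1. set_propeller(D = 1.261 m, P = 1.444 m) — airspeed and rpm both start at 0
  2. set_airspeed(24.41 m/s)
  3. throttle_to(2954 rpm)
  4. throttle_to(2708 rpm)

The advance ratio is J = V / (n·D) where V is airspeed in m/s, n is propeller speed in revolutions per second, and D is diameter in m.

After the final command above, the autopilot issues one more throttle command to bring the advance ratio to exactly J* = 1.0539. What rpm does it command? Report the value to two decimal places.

rpm = 1102.06

set_propeller: D = 1.261 m, P = 1.444 m (p = P/D = 1.145123); state ← (V=0, rpm=0)
set_airspeed(24.41): V ← 24.41 m/s
throttle_to(2954): rpm ← 2954
throttle_to(2708): rpm ← 2708
final state: V = 24.41 m/s, rpm = 2708 → n = rpm/60 = 45.133333 rev/s
target J* = 1.0539; solve J* = V/(n·D) for n: n = V/(J*·D) = 24.41/(1.0539 × 1.261) = 18.367637 rev/s
rpm = 60·n = 1102.058221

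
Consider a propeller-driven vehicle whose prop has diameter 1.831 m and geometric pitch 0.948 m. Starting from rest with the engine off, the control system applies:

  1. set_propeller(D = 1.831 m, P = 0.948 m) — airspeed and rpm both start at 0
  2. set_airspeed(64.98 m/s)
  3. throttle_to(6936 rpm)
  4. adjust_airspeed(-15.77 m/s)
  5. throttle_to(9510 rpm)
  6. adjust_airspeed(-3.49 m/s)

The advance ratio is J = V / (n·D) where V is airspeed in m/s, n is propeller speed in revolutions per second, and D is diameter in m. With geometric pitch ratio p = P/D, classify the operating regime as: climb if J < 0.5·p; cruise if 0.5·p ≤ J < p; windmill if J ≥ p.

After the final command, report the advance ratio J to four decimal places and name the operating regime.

J = 0.1575, regime = climb

set_propeller: D = 1.831 m, P = 0.948 m (p = P/D = 0.517750); state ← (V=0, rpm=0)
set_airspeed(64.98): V ← 64.98 m/s
throttle_to(6936): rpm ← 6936
adjust_airspeed(-15.77): V ← 64.98 -15.77 = 49.21 m/s
throttle_to(9510): rpm ← 9510
adjust_airspeed(-3.49): V ← 49.21 -3.49 = 45.72 m/s
final state: V = 45.72 m/s, rpm = 9510 → n = rpm/60 = 158.500000 rev/s
J = V / (n·D) = 45.72 / (158.500000 × 1.831) = 0.157539
regime bands: climb J<0.2589 | cruise [0.2589, 0.5177) | windmill J≥0.5177
J = 0.1575 → climb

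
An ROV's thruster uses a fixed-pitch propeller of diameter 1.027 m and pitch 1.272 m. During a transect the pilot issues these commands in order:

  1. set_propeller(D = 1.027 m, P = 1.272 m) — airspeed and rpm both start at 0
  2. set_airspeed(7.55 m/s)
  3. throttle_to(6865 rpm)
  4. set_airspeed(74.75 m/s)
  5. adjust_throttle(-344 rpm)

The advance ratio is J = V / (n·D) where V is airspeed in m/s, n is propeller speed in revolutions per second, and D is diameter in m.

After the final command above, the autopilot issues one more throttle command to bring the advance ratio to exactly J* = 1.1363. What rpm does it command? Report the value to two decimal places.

set_propeller: D = 1.027 m, P = 1.272 m (p = P/D = 1.238559); state ← (V=0, rpm=0)
set_airspeed(7.55): V ← 7.55 m/s
throttle_to(6865): rpm ← 6865
set_airspeed(74.75): V ← 74.75 m/s
adjust_throttle(-344): rpm ← 6865 -344 = 6521
final state: V = 74.75 m/s, rpm = 6521 → n = rpm/60 = 108.683333 rev/s
target J* = 1.1363; solve J* = V/(n·D) for n: n = V/(J*·D) = 74.75/(1.1363 × 1.027) = 64.054220 rev/s
rpm = 60·n = 3843.253197

rpm = 3843.25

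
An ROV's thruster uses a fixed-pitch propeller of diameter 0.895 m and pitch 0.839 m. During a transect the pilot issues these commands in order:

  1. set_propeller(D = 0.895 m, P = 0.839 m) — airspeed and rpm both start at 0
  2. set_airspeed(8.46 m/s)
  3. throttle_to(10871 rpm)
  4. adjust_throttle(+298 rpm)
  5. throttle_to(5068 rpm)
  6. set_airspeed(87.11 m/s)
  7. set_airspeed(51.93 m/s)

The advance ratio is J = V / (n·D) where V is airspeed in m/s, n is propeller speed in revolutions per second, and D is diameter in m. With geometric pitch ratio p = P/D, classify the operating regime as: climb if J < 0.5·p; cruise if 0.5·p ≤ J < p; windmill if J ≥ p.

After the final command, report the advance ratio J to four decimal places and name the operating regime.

J = 0.6869, regime = cruise

set_propeller: D = 0.895 m, P = 0.839 m (p = P/D = 0.937430); state ← (V=0, rpm=0)
set_airspeed(8.46): V ← 8.46 m/s
throttle_to(10871): rpm ← 10871
adjust_throttle(+298): rpm ← 10871 +298 = 11169
throttle_to(5068): rpm ← 5068
set_airspeed(87.11): V ← 87.11 m/s
set_airspeed(51.93): V ← 51.93 m/s
final state: V = 51.93 m/s, rpm = 5068 → n = rpm/60 = 84.466667 rev/s
J = V / (n·D) = 51.93 / (84.466667 × 0.895) = 0.686926
regime bands: climb J<0.4687 | cruise [0.4687, 0.9374) | windmill J≥0.9374
J = 0.6869 → cruise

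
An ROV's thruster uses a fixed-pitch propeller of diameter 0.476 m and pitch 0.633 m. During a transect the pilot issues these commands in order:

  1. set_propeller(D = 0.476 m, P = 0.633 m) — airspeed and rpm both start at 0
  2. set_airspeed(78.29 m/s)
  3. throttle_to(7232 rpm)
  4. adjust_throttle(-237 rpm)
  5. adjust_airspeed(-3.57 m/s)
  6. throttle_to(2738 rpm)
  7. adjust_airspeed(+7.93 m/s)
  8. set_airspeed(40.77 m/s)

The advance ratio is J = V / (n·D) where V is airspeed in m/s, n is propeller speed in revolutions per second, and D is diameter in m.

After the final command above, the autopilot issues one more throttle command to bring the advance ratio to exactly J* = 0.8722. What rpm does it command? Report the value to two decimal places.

rpm = 5892.08

set_propeller: D = 0.476 m, P = 0.633 m (p = P/D = 1.329832); state ← (V=0, rpm=0)
set_airspeed(78.29): V ← 78.29 m/s
throttle_to(7232): rpm ← 7232
adjust_throttle(-237): rpm ← 7232 -237 = 6995
adjust_airspeed(-3.57): V ← 78.29 -3.57 = 74.72 m/s
throttle_to(2738): rpm ← 2738
adjust_airspeed(+7.93): V ← 74.72 +7.93 = 82.65 m/s
set_airspeed(40.77): V ← 40.77 m/s
final state: V = 40.77 m/s, rpm = 2738 → n = rpm/60 = 45.633333 rev/s
target J* = 0.8722; solve J* = V/(n·D) for n: n = V/(J*·D) = 40.77/(0.8722 × 0.476) = 98.201399 rev/s
rpm = 60·n = 5892.083960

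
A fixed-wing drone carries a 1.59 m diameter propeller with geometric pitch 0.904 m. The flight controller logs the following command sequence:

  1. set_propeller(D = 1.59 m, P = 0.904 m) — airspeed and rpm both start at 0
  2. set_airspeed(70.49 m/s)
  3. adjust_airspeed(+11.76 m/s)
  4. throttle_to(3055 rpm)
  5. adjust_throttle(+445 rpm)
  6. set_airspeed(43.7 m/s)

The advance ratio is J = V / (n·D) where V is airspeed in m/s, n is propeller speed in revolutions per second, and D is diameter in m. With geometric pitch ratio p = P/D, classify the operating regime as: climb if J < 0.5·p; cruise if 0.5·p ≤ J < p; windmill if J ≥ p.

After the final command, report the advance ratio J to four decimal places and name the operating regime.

J = 0.4712, regime = cruise

set_propeller: D = 1.59 m, P = 0.904 m (p = P/D = 0.568553); state ← (V=0, rpm=0)
set_airspeed(70.49): V ← 70.49 m/s
adjust_airspeed(+11.76): V ← 70.49 +11.76 = 82.25 m/s
throttle_to(3055): rpm ← 3055
adjust_throttle(+445): rpm ← 3055 +445 = 3500
set_airspeed(43.7): V ← 43.7 m/s
final state: V = 43.7 m/s, rpm = 3500 → n = rpm/60 = 58.333333 rev/s
J = V / (n·D) = 43.7 / (58.333333 × 1.59) = 0.471159
regime bands: climb J<0.2843 | cruise [0.2843, 0.5686) | windmill J≥0.5686
J = 0.4712 → cruise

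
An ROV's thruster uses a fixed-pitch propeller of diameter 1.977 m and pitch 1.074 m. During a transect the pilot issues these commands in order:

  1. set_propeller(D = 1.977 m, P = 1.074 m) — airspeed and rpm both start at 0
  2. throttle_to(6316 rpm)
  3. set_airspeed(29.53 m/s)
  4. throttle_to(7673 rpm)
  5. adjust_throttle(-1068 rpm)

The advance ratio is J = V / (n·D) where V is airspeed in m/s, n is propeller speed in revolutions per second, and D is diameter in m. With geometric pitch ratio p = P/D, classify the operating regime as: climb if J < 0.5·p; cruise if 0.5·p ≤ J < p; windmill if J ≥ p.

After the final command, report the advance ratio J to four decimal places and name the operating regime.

J = 0.1357, regime = climb

set_propeller: D = 1.977 m, P = 1.074 m (p = P/D = 0.543247); state ← (V=0, rpm=0)
throttle_to(6316): rpm ← 6316
set_airspeed(29.53): V ← 29.53 m/s
throttle_to(7673): rpm ← 7673
adjust_throttle(-1068): rpm ← 7673 -1068 = 6605
final state: V = 29.53 m/s, rpm = 6605 → n = rpm/60 = 110.083333 rev/s
J = V / (n·D) = 29.53 / (110.083333 × 1.977) = 0.135686
regime bands: climb J<0.2716 | cruise [0.2716, 0.5432) | windmill J≥0.5432
J = 0.1357 → climb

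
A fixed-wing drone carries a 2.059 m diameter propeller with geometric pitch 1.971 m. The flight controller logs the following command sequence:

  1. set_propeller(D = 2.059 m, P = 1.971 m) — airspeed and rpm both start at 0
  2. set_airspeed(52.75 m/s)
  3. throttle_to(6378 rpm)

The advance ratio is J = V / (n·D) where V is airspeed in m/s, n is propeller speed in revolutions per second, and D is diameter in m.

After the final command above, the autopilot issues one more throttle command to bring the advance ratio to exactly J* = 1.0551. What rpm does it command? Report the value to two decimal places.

rpm = 1456.88

set_propeller: D = 2.059 m, P = 1.971 m (p = P/D = 0.957261); state ← (V=0, rpm=0)
set_airspeed(52.75): V ← 52.75 m/s
throttle_to(6378): rpm ← 6378
final state: V = 52.75 m/s, rpm = 6378 → n = rpm/60 = 106.300000 rev/s
target J* = 1.0551; solve J* = V/(n·D) for n: n = V/(J*·D) = 52.75/(1.0551 × 2.059) = 24.281331 rev/s
rpm = 60·n = 1456.879877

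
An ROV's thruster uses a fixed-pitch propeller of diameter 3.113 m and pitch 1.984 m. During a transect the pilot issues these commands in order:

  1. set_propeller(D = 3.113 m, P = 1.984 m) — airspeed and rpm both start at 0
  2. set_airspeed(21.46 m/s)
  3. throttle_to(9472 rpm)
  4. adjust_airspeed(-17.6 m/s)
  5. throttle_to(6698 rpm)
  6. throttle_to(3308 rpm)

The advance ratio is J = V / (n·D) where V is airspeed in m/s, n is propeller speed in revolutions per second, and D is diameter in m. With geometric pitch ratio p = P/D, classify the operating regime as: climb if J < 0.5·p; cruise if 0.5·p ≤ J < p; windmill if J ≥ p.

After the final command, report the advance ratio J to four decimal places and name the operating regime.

set_propeller: D = 3.113 m, P = 1.984 m (p = P/D = 0.637327); state ← (V=0, rpm=0)
set_airspeed(21.46): V ← 21.46 m/s
throttle_to(9472): rpm ← 9472
adjust_airspeed(-17.6): V ← 21.46 -17.6 = 3.86 m/s
throttle_to(6698): rpm ← 6698
throttle_to(3308): rpm ← 3308
final state: V = 3.86 m/s, rpm = 3308 → n = rpm/60 = 55.133333 rev/s
J = V / (n·D) = 3.86 / (55.133333 × 3.113) = 0.022490
regime bands: climb J<0.3187 | cruise [0.3187, 0.6373) | windmill J≥0.6373
J = 0.0225 → climb

J = 0.0225, regime = climb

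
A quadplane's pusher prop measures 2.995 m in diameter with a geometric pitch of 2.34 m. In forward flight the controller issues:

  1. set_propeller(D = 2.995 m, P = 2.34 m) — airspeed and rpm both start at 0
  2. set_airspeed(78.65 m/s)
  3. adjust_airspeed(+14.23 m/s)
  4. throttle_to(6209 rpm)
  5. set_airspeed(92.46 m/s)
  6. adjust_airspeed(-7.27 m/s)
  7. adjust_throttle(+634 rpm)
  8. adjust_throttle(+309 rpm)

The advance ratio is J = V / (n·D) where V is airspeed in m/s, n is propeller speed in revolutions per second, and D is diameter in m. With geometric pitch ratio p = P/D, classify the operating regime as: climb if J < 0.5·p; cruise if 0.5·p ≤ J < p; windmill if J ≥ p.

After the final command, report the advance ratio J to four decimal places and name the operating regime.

J = 0.2386, regime = climb

set_propeller: D = 2.995 m, P = 2.34 m (p = P/D = 0.781302); state ← (V=0, rpm=0)
set_airspeed(78.65): V ← 78.65 m/s
adjust_airspeed(+14.23): V ← 78.65 +14.23 = 92.88 m/s
throttle_to(6209): rpm ← 6209
set_airspeed(92.46): V ← 92.46 m/s
adjust_airspeed(-7.27): V ← 92.46 -7.27 = 85.19 m/s
adjust_throttle(+634): rpm ← 6209 +634 = 6843
adjust_throttle(+309): rpm ← 6843 +309 = 7152
final state: V = 85.19 m/s, rpm = 7152 → n = rpm/60 = 119.200000 rev/s
J = V / (n·D) = 85.19 / (119.200000 × 2.995) = 0.238625
regime bands: climb J<0.3907 | cruise [0.3907, 0.7813) | windmill J≥0.7813
J = 0.2386 → climb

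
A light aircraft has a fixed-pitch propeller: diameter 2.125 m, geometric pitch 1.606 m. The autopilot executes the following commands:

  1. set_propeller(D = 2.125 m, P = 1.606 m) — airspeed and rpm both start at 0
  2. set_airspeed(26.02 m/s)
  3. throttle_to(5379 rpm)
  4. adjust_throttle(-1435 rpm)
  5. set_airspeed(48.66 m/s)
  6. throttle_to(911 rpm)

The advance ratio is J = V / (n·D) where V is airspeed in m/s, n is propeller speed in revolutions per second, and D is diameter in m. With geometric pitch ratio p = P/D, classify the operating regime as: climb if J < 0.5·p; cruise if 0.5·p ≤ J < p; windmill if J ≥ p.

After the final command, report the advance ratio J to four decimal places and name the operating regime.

set_propeller: D = 2.125 m, P = 1.606 m (p = P/D = 0.755765); state ← (V=0, rpm=0)
set_airspeed(26.02): V ← 26.02 m/s
throttle_to(5379): rpm ← 5379
adjust_throttle(-1435): rpm ← 5379 -1435 = 3944
set_airspeed(48.66): V ← 48.66 m/s
throttle_to(911): rpm ← 911
final state: V = 48.66 m/s, rpm = 911 → n = rpm/60 = 15.183333 rev/s
J = V / (n·D) = 48.66 / (15.183333 × 2.125) = 1.508155
regime bands: climb J<0.3779 | cruise [0.3779, 0.7558) | windmill J≥0.7558
J = 1.5082 → windmill

J = 1.5082, regime = windmill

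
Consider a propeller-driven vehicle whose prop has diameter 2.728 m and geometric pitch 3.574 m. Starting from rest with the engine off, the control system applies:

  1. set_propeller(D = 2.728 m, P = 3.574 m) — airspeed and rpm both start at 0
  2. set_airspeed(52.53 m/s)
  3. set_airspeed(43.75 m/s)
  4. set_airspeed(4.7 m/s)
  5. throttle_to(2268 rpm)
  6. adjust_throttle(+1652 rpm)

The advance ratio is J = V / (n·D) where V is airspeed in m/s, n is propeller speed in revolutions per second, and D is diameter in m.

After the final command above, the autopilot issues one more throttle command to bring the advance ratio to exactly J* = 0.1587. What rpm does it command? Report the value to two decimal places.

rpm = 651.37

set_propeller: D = 2.728 m, P = 3.574 m (p = P/D = 1.310117); state ← (V=0, rpm=0)
set_airspeed(52.53): V ← 52.53 m/s
set_airspeed(43.75): V ← 43.75 m/s
set_airspeed(4.7): V ← 4.7 m/s
throttle_to(2268): rpm ← 2268
adjust_throttle(+1652): rpm ← 2268 +1652 = 3920
final state: V = 4.7 m/s, rpm = 3920 → n = rpm/60 = 65.333333 rev/s
target J* = 0.1587; solve J* = V/(n·D) for n: n = V/(J*·D) = 4.7/(0.1587 × 2.728) = 10.856168 rev/s
rpm = 60·n = 651.370095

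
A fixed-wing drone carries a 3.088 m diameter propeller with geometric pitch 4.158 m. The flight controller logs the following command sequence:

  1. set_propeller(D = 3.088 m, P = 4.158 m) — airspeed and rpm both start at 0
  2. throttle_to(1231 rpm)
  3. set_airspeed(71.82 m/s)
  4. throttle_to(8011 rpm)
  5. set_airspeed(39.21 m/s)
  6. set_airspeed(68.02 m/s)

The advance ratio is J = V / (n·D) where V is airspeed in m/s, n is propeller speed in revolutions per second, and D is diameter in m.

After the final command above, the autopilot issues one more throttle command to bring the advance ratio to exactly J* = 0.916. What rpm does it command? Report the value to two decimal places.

rpm = 1442.83

set_propeller: D = 3.088 m, P = 4.158 m (p = P/D = 1.346503); state ← (V=0, rpm=0)
throttle_to(1231): rpm ← 1231
set_airspeed(71.82): V ← 71.82 m/s
throttle_to(8011): rpm ← 8011
set_airspeed(39.21): V ← 39.21 m/s
set_airspeed(68.02): V ← 68.02 m/s
final state: V = 68.02 m/s, rpm = 8011 → n = rpm/60 = 133.516667 rev/s
target J* = 0.916; solve J* = V/(n·D) for n: n = V/(J*·D) = 68.02/(0.916 × 3.088) = 24.047164 rev/s
rpm = 60·n = 1442.829830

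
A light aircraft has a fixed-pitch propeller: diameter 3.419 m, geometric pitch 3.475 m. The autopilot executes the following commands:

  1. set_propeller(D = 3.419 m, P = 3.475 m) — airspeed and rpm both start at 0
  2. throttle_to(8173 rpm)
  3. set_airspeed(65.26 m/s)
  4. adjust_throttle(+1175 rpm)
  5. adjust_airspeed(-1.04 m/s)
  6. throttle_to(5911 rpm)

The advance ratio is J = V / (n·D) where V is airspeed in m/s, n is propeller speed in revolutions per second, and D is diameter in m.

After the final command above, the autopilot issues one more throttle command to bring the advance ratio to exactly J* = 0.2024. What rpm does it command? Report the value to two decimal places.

rpm = 5568.16

set_propeller: D = 3.419 m, P = 3.475 m (p = P/D = 1.016379); state ← (V=0, rpm=0)
throttle_to(8173): rpm ← 8173
set_airspeed(65.26): V ← 65.26 m/s
adjust_throttle(+1175): rpm ← 8173 +1175 = 9348
adjust_airspeed(-1.04): V ← 65.26 -1.04 = 64.22 m/s
throttle_to(5911): rpm ← 5911
final state: V = 64.22 m/s, rpm = 5911 → n = rpm/60 = 98.516667 rev/s
target J* = 0.2024; solve J* = V/(n·D) for n: n = V/(J*·D) = 64.22/(0.2024 × 3.419) = 92.802717 rev/s
rpm = 60·n = 5568.163032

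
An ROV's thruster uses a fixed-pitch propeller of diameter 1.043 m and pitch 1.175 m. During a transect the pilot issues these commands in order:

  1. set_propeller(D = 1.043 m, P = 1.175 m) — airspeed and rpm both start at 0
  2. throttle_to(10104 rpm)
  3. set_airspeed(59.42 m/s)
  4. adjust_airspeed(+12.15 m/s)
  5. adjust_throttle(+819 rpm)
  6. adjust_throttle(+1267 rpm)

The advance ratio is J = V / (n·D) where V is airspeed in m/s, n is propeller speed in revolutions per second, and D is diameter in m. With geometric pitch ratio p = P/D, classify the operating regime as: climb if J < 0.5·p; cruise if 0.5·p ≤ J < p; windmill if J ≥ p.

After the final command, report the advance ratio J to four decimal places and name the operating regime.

J = 0.3377, regime = climb

set_propeller: D = 1.043 m, P = 1.175 m (p = P/D = 1.126558); state ← (V=0, rpm=0)
throttle_to(10104): rpm ← 10104
set_airspeed(59.42): V ← 59.42 m/s
adjust_airspeed(+12.15): V ← 59.42 +12.15 = 71.57 m/s
adjust_throttle(+819): rpm ← 10104 +819 = 10923
adjust_throttle(+1267): rpm ← 10923 +1267 = 12190
final state: V = 71.57 m/s, rpm = 12190 → n = rpm/60 = 203.166667 rev/s
J = V / (n·D) = 71.57 / (203.166667 × 1.043) = 0.337749
regime bands: climb J<0.5633 | cruise [0.5633, 1.1266) | windmill J≥1.1266
J = 0.3377 → climb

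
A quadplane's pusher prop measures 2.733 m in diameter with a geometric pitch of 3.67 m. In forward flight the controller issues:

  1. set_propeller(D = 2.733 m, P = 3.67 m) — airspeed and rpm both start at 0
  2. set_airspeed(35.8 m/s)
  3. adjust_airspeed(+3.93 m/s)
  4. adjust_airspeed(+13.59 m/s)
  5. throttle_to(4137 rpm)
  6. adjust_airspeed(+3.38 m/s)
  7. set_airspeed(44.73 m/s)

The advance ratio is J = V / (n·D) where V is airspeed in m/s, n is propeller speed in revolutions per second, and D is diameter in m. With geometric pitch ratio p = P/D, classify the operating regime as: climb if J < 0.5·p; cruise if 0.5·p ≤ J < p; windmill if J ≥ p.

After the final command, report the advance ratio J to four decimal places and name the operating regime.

J = 0.2374, regime = climb

set_propeller: D = 2.733 m, P = 3.67 m (p = P/D = 1.342847); state ← (V=0, rpm=0)
set_airspeed(35.8): V ← 35.8 m/s
adjust_airspeed(+3.93): V ← 35.8 +3.93 = 39.73 m/s
adjust_airspeed(+13.59): V ← 39.73 +13.59 = 53.32 m/s
throttle_to(4137): rpm ← 4137
adjust_airspeed(+3.38): V ← 53.32 +3.38 = 56.7 m/s
set_airspeed(44.73): V ← 44.73 m/s
final state: V = 44.73 m/s, rpm = 4137 → n = rpm/60 = 68.950000 rev/s
J = V / (n·D) = 44.73 / (68.950000 × 2.733) = 0.237370
regime bands: climb J<0.6714 | cruise [0.6714, 1.3428) | windmill J≥1.3428
J = 0.2374 → climb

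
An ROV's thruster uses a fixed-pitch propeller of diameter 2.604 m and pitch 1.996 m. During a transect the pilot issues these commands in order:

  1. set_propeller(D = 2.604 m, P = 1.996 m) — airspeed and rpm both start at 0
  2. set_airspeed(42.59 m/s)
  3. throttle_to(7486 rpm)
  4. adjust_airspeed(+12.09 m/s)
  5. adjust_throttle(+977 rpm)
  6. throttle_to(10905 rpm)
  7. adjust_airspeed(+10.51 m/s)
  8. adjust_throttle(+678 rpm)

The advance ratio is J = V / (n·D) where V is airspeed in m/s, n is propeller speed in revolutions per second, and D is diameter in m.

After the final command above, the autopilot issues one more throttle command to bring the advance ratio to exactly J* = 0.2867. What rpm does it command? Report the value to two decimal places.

set_propeller: D = 2.604 m, P = 1.996 m (p = P/D = 0.766513); state ← (V=0, rpm=0)
set_airspeed(42.59): V ← 42.59 m/s
throttle_to(7486): rpm ← 7486
adjust_airspeed(+12.09): V ← 42.59 +12.09 = 54.68 m/s
adjust_throttle(+977): rpm ← 7486 +977 = 8463
throttle_to(10905): rpm ← 10905
adjust_airspeed(+10.51): V ← 54.68 +10.51 = 65.19 m/s
adjust_throttle(+678): rpm ← 10905 +678 = 11583
final state: V = 65.19 m/s, rpm = 11583 → n = rpm/60 = 193.050000 rev/s
target J* = 0.2867; solve J* = V/(n·D) for n: n = V/(J*·D) = 65.19/(0.2867 × 2.604) = 87.319715 rev/s
rpm = 60·n = 5239.182884

rpm = 5239.18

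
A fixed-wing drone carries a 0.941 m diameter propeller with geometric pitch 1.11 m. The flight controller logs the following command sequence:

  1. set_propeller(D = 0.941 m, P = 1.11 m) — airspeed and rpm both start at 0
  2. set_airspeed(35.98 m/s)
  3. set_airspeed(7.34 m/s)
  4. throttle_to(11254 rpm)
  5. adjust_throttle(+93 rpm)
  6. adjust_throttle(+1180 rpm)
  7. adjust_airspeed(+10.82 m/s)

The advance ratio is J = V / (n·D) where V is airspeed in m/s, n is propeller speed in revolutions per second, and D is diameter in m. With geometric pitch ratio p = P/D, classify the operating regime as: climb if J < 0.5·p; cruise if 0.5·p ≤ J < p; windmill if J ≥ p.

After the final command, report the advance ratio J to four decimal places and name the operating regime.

J = 0.0924, regime = climb

set_propeller: D = 0.941 m, P = 1.11 m (p = P/D = 1.179596); state ← (V=0, rpm=0)
set_airspeed(35.98): V ← 35.98 m/s
set_airspeed(7.34): V ← 7.34 m/s
throttle_to(11254): rpm ← 11254
adjust_throttle(+93): rpm ← 11254 +93 = 11347
adjust_throttle(+1180): rpm ← 11347 +1180 = 12527
adjust_airspeed(+10.82): V ← 7.34 +10.82 = 18.16 m/s
final state: V = 18.16 m/s, rpm = 12527 → n = rpm/60 = 208.783333 rev/s
J = V / (n·D) = 18.16 / (208.783333 × 0.941) = 0.092434
regime bands: climb J<0.5898 | cruise [0.5898, 1.1796) | windmill J≥1.1796
J = 0.0924 → climb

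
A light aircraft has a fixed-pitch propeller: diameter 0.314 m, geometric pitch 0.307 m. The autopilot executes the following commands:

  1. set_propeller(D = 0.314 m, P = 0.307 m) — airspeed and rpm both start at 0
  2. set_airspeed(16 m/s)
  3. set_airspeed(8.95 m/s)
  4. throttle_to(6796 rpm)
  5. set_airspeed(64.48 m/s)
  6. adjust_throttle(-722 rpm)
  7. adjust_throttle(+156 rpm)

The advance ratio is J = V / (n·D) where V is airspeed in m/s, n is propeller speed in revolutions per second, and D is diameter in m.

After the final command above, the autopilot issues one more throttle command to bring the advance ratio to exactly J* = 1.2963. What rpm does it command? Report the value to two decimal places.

rpm = 9504.76

set_propeller: D = 0.314 m, P = 0.307 m (p = P/D = 0.977707); state ← (V=0, rpm=0)
set_airspeed(16): V ← 16 m/s
set_airspeed(8.95): V ← 8.95 m/s
throttle_to(6796): rpm ← 6796
set_airspeed(64.48): V ← 64.48 m/s
adjust_throttle(-722): rpm ← 6796 -722 = 6074
adjust_throttle(+156): rpm ← 6074 +156 = 6230
final state: V = 64.48 m/s, rpm = 6230 → n = rpm/60 = 103.833333 rev/s
target J* = 1.2963; solve J* = V/(n·D) for n: n = V/(J*·D) = 64.48/(1.2963 × 0.314) = 158.412650 rev/s
rpm = 60·n = 9504.759013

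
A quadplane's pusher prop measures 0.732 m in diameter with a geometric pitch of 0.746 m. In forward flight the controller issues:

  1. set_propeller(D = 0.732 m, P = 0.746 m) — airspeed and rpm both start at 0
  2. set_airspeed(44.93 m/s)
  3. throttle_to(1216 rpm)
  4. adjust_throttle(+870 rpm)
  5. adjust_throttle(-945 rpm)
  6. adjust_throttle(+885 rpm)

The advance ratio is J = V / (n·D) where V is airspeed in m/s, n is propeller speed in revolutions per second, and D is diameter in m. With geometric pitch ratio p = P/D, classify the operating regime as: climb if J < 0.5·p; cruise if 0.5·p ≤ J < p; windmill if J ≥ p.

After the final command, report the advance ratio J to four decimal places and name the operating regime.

set_propeller: D = 0.732 m, P = 0.746 m (p = P/D = 1.019126); state ← (V=0, rpm=0)
set_airspeed(44.93): V ← 44.93 m/s
throttle_to(1216): rpm ← 1216
adjust_throttle(+870): rpm ← 1216 +870 = 2086
adjust_throttle(-945): rpm ← 2086 -945 = 1141
adjust_throttle(+885): rpm ← 1141 +885 = 2026
final state: V = 44.93 m/s, rpm = 2026 → n = rpm/60 = 33.766667 rev/s
J = V / (n·D) = 44.93 / (33.766667 × 0.732) = 1.817763
regime bands: climb J<0.5096 | cruise [0.5096, 1.0191) | windmill J≥1.0191
J = 1.8178 → windmill

J = 1.8178, regime = windmill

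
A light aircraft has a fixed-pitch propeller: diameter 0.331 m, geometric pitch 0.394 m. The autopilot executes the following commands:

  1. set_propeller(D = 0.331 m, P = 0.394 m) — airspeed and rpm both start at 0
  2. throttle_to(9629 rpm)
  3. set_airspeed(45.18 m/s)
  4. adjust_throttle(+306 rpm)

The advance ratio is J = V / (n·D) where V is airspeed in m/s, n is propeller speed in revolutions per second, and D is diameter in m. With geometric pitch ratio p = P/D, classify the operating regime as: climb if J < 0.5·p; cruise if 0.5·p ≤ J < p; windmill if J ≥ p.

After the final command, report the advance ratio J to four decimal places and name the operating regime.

J = 0.8243, regime = cruise

set_propeller: D = 0.331 m, P = 0.394 m (p = P/D = 1.190332); state ← (V=0, rpm=0)
throttle_to(9629): rpm ← 9629
set_airspeed(45.18): V ← 45.18 m/s
adjust_throttle(+306): rpm ← 9629 +306 = 9935
final state: V = 45.18 m/s, rpm = 9935 → n = rpm/60 = 165.583333 rev/s
J = V / (n·D) = 45.18 / (165.583333 × 0.331) = 0.824331
regime bands: climb J<0.5952 | cruise [0.5952, 1.1903) | windmill J≥1.1903
J = 0.8243 → cruise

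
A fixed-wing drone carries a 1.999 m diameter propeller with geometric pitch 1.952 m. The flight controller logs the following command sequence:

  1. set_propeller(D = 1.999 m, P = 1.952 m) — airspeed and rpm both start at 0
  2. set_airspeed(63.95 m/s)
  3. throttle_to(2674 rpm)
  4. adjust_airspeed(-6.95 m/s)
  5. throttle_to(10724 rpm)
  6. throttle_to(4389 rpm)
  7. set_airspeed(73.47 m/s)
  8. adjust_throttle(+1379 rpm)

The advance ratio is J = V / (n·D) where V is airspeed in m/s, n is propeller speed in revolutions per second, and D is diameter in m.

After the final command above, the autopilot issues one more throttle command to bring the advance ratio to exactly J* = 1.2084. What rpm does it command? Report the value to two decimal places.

set_propeller: D = 1.999 m, P = 1.952 m (p = P/D = 0.976488); state ← (V=0, rpm=0)
set_airspeed(63.95): V ← 63.95 m/s
throttle_to(2674): rpm ← 2674
adjust_airspeed(-6.95): V ← 63.95 -6.95 = 57 m/s
throttle_to(10724): rpm ← 10724
throttle_to(4389): rpm ← 4389
set_airspeed(73.47): V ← 73.47 m/s
adjust_throttle(+1379): rpm ← 4389 +1379 = 5768
final state: V = 73.47 m/s, rpm = 5768 → n = rpm/60 = 96.133333 rev/s
target J* = 1.2084; solve J* = V/(n·D) for n: n = V/(J*·D) = 73.47/(1.2084 × 1.999) = 30.414910 rev/s
rpm = 60·n = 1824.894572

rpm = 1824.89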